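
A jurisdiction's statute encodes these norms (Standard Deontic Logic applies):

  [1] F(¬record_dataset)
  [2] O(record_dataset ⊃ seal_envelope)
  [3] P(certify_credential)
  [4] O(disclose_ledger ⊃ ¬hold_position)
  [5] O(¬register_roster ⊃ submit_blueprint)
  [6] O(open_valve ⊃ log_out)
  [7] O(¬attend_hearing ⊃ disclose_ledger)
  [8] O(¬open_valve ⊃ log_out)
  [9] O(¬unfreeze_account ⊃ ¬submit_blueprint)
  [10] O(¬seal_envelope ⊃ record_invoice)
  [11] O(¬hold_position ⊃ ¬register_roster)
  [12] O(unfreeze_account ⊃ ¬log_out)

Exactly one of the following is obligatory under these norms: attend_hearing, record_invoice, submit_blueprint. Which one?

Premises 6 and 8 are O(open_valve ⊃ log_out) and O(¬open_valve ⊃ log_out); every ideal world satisfies open_valve or ¬open_valve, so in either case log_out holds — hence O(log_out).
The contrapositive of premise 12 (O(unfreeze_account ⊃ ¬log_out)) is O(log_out ⊃ ¬unfreeze_account), and O(log_out) is already established, so O(¬unfreeze_account).
With premise 9, O(¬unfreeze_account ⊃ ¬submit_blueprint), the K-axiom yields O(¬submit_blueprint).
The contrapositive of premise 5 (O(¬register_roster ⊃ submit_blueprint)) is O(¬submit_blueprint ⊃ register_roster), and O(¬submit_blueprint) is already established, so O(register_roster).
Premise 11, O(¬hold_position ⊃ ¬register_roster), contraposes to O(register_roster ⊃ hold_position); with O(register_roster) we get O(hold_position).
Premise 4 is O(disclose_ledger ⊃ ¬hold_position); contrapositively O(hold_position ⊃ ¬disclose_ledger). Since O(hold_position) holds, K gives O(¬disclose_ledger).
Premise 7 is O(¬attend_hearing ⊃ disclose_ledger); contrapositively O(¬disclose_ledger ⊃ attend_hearing). Since O(¬disclose_ledger) holds, K gives O(attend_hearing).
So O(attend_hearing) holds — attend_hearing is obligatory. None of the other listed options is made obligatory by any chain of premises.

attend_hearing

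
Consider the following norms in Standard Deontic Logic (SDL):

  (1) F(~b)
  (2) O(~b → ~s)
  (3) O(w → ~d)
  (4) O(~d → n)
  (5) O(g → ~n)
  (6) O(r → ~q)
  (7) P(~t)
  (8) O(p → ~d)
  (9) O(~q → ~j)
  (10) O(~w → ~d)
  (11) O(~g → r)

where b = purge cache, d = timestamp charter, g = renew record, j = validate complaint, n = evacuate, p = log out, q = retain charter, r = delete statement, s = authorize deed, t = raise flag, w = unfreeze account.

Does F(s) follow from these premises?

No

Premise 2 is O(~b → ~s), but O(~b) is not derivable from the premises, so it does not yield O(~s).
No other premise forces O(~s). An ideal world satisfying every premise can still have s true, so F(s) is not derivable.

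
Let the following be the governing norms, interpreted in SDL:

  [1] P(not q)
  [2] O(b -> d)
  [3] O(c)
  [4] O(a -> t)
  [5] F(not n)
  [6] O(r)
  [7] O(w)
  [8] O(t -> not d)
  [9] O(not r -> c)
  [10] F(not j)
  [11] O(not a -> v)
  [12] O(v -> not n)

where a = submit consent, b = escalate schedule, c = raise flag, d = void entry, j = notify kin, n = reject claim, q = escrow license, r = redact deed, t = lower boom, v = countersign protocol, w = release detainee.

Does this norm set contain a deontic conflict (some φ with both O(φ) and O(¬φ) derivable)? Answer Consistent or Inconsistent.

Consistent

Premise 9 is O(not r -> c); even if O(c) held, inferring O(not r) would be affirming the consequent — invalid.
So O(not r) is not derivable, and the apparent clash with O(r) does not arise.
A world satisfying every obligation exists (e.g. a=true, b=false, c=true, d=false, j=true, n=true, q=false, r=true, t=true, v=false, w=true); no atom is both obligatory and forbidden, so the set is consistent.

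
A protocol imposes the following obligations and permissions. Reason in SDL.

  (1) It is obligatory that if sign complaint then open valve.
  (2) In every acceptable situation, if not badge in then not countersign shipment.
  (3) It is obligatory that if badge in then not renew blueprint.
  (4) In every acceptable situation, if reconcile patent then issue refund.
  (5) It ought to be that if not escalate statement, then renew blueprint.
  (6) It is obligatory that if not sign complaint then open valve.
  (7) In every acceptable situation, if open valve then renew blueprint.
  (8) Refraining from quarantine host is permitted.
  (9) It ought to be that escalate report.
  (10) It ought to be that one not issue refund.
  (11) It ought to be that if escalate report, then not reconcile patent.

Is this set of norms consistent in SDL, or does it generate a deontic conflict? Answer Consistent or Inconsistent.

Consistent

Premise 4 is O(reconcile_patent → issue_refund), but O(reconcile_patent) is not derivable from the premises, so it does not yield O(issue_refund).
So O(issue_refund) is not derivable, and the apparent clash with O(¬issue_refund) does not arise.
A world satisfying every obligation exists (e.g. badge_in=false, countersign_shipment=false, escalate_report=true, escalate_statement=false, issue_refund=false, open_valve=true, quarantine_host=false, reconcile_patent=false, renew_blueprint=true, sign_complaint=false); no atom is both obligatory and forbidden, so the set is consistent.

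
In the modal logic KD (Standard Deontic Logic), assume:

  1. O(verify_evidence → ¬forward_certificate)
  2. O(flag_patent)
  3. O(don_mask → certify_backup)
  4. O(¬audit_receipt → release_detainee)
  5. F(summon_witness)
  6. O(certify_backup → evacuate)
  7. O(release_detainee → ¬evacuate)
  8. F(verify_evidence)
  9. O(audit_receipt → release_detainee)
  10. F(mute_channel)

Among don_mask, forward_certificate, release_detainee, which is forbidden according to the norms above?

Premises 9 and 4 are O(audit_receipt → release_detainee) and O(¬audit_receipt → release_detainee); every ideal world satisfies audit_receipt or ¬audit_receipt, so in either case release_detainee holds — hence O(release_detainee).
Applying K to premise 7 (O(release_detainee → ¬evacuate)) and O(release_detainee) yields O(¬evacuate).
The contrapositive of premise 6 (O(certify_backup → evacuate)) is O(¬evacuate → ¬certify_backup), and O(¬evacuate) is already established, so O(¬certify_backup).
Premise 3 is O(don_mask → certify_backup); contrapositively O(¬certify_backup → ¬don_mask). Since O(¬certify_backup) holds, K gives O(¬don_mask).
So O(¬don_mask) holds, i.e. don_mask is forbidden. None of the other listed options is forbidden under the premises.

don_mask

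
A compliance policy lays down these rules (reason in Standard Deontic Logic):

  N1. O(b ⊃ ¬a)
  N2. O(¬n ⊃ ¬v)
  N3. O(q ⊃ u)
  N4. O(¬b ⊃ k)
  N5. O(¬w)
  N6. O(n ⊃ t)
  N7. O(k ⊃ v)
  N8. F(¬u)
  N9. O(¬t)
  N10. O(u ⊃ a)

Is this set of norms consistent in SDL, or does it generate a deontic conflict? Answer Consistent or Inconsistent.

Premise 8, F(¬u), is equivalent to O(u).
Applying K to premise 10 (O(u ⊃ a)) and O(u) yields O(a).
Premise 1, O(b ⊃ ¬a), contraposes to O(a ⊃ ¬b); with O(a) we get O(¬b).
From O(¬b) and premise 4, O(¬b ⊃ k), we obtain O(k).
From O(k) and premise 7, O(k ⊃ v), we obtain O(v).
Premise 2 is O(¬n ⊃ ¬v); contrapositively O(v ⊃ n). Since O(v) holds, K gives O(n).
With premise 6, O(n ⊃ t), the K-axiom yields O(t).
But premise 9 directly asserts O(¬t).
We now have both O(t) and O(¬t) — t is simultaneously obligatory and forbidden, violating the D-axiom.

Inconsistent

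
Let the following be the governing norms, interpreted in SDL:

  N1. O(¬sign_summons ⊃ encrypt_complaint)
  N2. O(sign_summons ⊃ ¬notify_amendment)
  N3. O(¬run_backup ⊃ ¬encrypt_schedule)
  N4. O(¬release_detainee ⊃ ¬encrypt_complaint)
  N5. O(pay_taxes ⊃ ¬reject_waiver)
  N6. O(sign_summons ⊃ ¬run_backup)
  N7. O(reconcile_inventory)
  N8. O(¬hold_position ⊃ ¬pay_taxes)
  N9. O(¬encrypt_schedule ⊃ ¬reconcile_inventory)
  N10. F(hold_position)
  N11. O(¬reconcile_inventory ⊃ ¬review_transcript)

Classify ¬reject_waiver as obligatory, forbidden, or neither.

Neither

Premise 5 is O(pay_taxes ⊃ ¬reject_waiver), but O(pay_taxes) is not derivable from the premises, so it does not yield O(¬reject_waiver).
No premise or chain of K-axiom applications forces O(¬reject_waiver), and none forces O(reject_waiver). So ¬reject_waiver is neither obligatory nor forbidden under these norms.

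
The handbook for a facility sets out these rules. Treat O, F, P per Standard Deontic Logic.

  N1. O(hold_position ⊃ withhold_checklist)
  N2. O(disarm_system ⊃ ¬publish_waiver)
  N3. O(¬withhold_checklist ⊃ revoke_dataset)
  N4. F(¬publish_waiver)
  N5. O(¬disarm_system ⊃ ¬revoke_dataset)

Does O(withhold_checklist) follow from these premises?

Premise 4 is F(¬publish_waiver), i.e. O(publish_waiver).
Premise 2, O(disarm_system ⊃ ¬publish_waiver), contraposes to O(publish_waiver ⊃ ¬disarm_system); with O(publish_waiver) we get O(¬disarm_system).
Applying K to premise 5 (O(¬disarm_system ⊃ ¬revoke_dataset)) and O(¬disarm_system) yields O(¬revoke_dataset).
Premise 3, O(¬withhold_checklist ⊃ revoke_dataset), contraposes to O(¬revoke_dataset ⊃ withhold_checklist); with O(¬revoke_dataset) we get O(withhold_checklist).
Premise 1 does not contribute to this derivation.
So O(withhold_checklist) follows.

Yes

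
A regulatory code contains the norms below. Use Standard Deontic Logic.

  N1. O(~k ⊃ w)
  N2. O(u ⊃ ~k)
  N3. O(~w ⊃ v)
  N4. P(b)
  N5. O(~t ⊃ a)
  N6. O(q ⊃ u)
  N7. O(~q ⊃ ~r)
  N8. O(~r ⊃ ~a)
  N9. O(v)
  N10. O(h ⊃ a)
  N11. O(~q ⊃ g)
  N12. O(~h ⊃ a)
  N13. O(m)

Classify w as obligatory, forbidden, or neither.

Obligatory

Premises 12 and 10 are O(~h ⊃ a) and O(h ⊃ a); every ideal world satisfies ~h or h, so in either case a holds — hence O(a).
Premise 8, O(~r ⊃ ~a), contraposes to O(a ⊃ r); with O(a) we get O(r).
Premise 7, O(~q ⊃ ~r), contraposes to O(r ⊃ q); with O(r) we get O(q).
From O(q) and premise 6, O(q ⊃ u), we obtain O(u).
Premise 2 is O(u ⊃ ~k); since O(u), deontic closure gives O(~k).
With premise 1, O(~k ⊃ w), the K-axiom yields O(w).
Premises 3, 4, 5, 9, 11, 13 do not contribute to this derivation.
Hence w is obligatory.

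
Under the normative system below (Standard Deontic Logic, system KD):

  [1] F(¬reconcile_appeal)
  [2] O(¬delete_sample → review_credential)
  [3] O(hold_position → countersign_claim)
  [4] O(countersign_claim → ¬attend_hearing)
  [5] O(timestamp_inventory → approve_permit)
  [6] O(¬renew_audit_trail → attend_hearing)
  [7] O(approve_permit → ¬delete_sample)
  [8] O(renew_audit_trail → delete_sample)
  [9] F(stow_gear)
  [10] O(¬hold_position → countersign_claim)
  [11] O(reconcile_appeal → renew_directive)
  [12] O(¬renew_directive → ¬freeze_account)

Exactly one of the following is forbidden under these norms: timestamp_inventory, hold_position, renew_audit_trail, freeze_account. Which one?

timestamp_inventory

Premises 3 and 10 cover both cases: O(hold_position → countersign_claim) and O(¬hold_position → countersign_claim). Since hold_position ∨ ¬hold_position is a tautology, O(countersign_claim) follows.
Applying K to premise 4 (O(countersign_claim → ¬attend_hearing)) and O(countersign_claim) yields O(¬attend_hearing).
Premise 6, O(¬renew_audit_trail → attend_hearing), contraposes to O(¬attend_hearing → renew_audit_trail); with O(¬attend_hearing) we get O(renew_audit_trail).
Premise 8 is O(renew_audit_trail → delete_sample); since O(renew_audit_trail), deontic closure gives O(delete_sample).
Premise 7, O(approve_permit → ¬delete_sample), contraposes to O(delete_sample → ¬approve_permit); with O(delete_sample) we get O(¬approve_permit).
Premise 5, O(timestamp_inventory → approve_permit), contraposes to O(¬approve_permit → ¬timestamp_inventory); with O(¬approve_permit) we get O(¬timestamp_inventory).
So O(¬timestamp_inventory) holds, i.e. timestamp_inventory is forbidden. None of the other listed options is forbidden under the premises.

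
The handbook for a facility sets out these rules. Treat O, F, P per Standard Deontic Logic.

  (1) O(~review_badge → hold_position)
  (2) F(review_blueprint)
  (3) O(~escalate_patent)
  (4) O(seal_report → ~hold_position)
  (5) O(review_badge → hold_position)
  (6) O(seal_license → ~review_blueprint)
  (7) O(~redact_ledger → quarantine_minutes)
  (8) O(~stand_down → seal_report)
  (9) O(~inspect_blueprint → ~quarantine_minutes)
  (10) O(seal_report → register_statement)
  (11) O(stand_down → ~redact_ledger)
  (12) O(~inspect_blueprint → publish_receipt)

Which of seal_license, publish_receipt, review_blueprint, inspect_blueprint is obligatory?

Premises 1 and 5 cover both cases: O(~review_badge → hold_position) and O(review_badge → hold_position). Since ~review_badge ∨ review_badge is a tautology, O(hold_position) follows.
Premise 4 is O(seal_report → ~hold_position); contrapositively O(hold_position → ~seal_report). Since O(hold_position) holds, K gives O(~seal_report).
Premise 8 is O(~stand_down → seal_report); contrapositively O(~seal_report → stand_down). Since O(~seal_report) holds, K gives O(stand_down).
From O(stand_down) and premise 11, O(stand_down → ~redact_ledger), we obtain O(~redact_ledger).
From O(~redact_ledger) and premise 7, O(~redact_ledger → quarantine_minutes), we obtain O(quarantine_minutes).
The contrapositive of premise 9 (O(~inspect_blueprint → ~quarantine_minutes)) is O(quarantine_minutes → inspect_blueprint), and O(quarantine_minutes) is already established, so O(inspect_blueprint).
So O(inspect_blueprint) holds — inspect_blueprint is obligatory. None of the other listed options is made obligatory by any chain of premises.

inspect_blueprint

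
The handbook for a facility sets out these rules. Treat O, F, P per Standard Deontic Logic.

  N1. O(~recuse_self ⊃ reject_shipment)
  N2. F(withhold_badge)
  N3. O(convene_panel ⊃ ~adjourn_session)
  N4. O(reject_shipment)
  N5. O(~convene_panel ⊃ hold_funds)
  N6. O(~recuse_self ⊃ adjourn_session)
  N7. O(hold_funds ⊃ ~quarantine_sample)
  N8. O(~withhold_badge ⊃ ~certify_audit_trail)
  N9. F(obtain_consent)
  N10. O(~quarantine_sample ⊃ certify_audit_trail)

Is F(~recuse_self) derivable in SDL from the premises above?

Yes

Premise 2, F(withhold_badge), is equivalent to O(~withhold_badge).
Applying K to premise 8 (O(~withhold_badge ⊃ ~certify_audit_trail)) and O(~withhold_badge) yields O(~certify_audit_trail).
Premise 10, O(~quarantine_sample ⊃ certify_audit_trail), contraposes to O(~certify_audit_trail ⊃ quarantine_sample); with O(~certify_audit_trail) we get O(quarantine_sample).
Premise 7 is O(hold_funds ⊃ ~quarantine_sample); contrapositively O(quarantine_sample ⊃ ~hold_funds). Since O(quarantine_sample) holds, K gives O(~hold_funds).
Premise 5, O(~convene_panel ⊃ hold_funds), contraposes to O(~hold_funds ⊃ convene_panel); with O(~hold_funds) we get O(convene_panel).
Applying K to premise 3 (O(convene_panel ⊃ ~adjourn_session)) and O(convene_panel) yields O(~adjourn_session).
The contrapositive of premise 6 (O(~recuse_self ⊃ adjourn_session)) is O(~adjourn_session ⊃ recuse_self), and O(~adjourn_session) is already established, so O(recuse_self).
Premises 1, 4, 9 do not contribute to this derivation.
So O(recuse_self) holds, i.e. F(~recuse_self). The claim follows.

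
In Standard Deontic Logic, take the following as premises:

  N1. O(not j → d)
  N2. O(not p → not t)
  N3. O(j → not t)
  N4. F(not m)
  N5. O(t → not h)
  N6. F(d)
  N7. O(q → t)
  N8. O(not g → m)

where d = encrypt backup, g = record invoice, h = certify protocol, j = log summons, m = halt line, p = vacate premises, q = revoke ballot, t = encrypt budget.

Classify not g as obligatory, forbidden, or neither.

Premise 8 is O(not g → m); even if O(m) held, inferring O(not g) would be affirming the consequent — invalid.
No premise or chain of K-axiom applications forces O(not g), and none forces O(g). So not g is neither obligatory nor forbidden under these norms.

Neither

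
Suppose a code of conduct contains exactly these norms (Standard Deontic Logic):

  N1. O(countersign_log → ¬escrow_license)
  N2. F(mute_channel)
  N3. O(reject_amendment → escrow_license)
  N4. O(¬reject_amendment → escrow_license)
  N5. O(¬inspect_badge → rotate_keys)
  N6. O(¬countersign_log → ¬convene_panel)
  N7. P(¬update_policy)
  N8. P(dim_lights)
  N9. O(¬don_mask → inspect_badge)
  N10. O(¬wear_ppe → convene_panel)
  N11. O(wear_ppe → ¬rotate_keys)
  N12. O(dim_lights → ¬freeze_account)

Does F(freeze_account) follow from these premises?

Premise 12 is O(dim_lights → ¬freeze_account), but O(dim_lights) is not derivable from the premises (the permission P(dim_lights) asserts only ¬O(¬dim_lights), not O(dim_lights)), so it does not yield O(¬freeze_account).
No other premise forces O(¬freeze_account). An ideal world satisfying every premise can still have freeze_account true, so F(freeze_account) is not derivable.

No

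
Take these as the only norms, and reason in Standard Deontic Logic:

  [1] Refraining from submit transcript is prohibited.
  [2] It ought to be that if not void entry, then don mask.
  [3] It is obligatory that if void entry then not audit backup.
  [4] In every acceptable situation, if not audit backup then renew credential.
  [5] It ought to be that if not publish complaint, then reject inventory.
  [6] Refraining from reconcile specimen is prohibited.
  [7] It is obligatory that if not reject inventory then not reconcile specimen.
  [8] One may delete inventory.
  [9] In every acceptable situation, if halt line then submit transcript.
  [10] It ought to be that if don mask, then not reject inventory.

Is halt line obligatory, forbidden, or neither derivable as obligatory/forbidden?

Neither

Premise 9 is O(halt_line → submit_transcript); even if O(submit_transcript) held, inferring O(halt_line) would be affirming the consequent — invalid.
No premise or chain of K-axiom applications forces O(halt_line), and none forces O(¬halt_line). So halt_line is neither obligatory nor forbidden under these norms.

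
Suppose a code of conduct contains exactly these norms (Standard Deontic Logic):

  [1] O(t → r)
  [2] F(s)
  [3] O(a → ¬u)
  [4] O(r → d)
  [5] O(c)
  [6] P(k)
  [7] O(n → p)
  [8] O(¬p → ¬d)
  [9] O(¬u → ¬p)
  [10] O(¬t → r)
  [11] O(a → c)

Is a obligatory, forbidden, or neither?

By case analysis on ¬t: premise 10 gives O(¬t → r) and premise 1 gives O(t → r), so O(r) either way.
Applying K to premise 4 (O(r → d)) and O(r) yields O(d).
The contrapositive of premise 8 (O(¬p → ¬d)) is O(d → p), and O(d) is already established, so O(p).
The contrapositive of premise 9 (O(¬u → ¬p)) is O(p → u), and O(p) is already established, so O(u).
Premise 3, O(a → ¬u), contraposes to O(u → ¬a); with O(u) we get O(¬a).
Premises 2, 5, 6, 7, 11 do not contribute to this derivation.
Thus O(¬a), which is F(a): a is forbidden.

Forbidden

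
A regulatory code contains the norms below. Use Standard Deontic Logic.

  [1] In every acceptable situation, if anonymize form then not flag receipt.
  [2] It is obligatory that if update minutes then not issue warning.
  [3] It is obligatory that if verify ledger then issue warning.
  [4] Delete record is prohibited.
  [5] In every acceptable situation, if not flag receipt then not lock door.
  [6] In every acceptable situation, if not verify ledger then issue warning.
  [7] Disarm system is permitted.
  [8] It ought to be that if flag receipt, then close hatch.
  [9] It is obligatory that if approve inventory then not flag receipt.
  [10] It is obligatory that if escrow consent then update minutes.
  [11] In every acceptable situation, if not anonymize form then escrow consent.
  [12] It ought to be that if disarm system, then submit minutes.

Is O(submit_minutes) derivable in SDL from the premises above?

No

Premise 12 is O(disarm_system → submit_minutes), but O(disarm_system) is not derivable from the premises (the permission P(disarm_system) asserts only ¬O(¬disarm_system), not O(disarm_system)), so it does not yield O(submit_minutes).
No other premise forces O(submit_minutes). An ideal world satisfying every premise can still have submit_minutes false, so O(submit_minutes) is not derivable.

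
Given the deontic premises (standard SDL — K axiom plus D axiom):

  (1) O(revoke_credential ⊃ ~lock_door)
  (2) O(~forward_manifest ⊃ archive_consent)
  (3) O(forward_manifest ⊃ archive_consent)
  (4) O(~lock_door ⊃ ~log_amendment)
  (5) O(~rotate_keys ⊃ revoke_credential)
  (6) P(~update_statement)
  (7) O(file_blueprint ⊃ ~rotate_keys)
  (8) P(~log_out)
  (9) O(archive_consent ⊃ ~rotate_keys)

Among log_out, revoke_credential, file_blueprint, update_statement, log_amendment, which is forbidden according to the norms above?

By case analysis on forward_manifest: premise 3 gives O(forward_manifest ⊃ archive_consent) and premise 2 gives O(~forward_manifest ⊃ archive_consent), so O(archive_consent) either way.
Applying K to premise 9 (O(archive_consent ⊃ ~rotate_keys)) and O(archive_consent) yields O(~rotate_keys).
Applying K to premise 5 (O(~rotate_keys ⊃ revoke_credential)) and O(~rotate_keys) yields O(revoke_credential).
From O(revoke_credential) and premise 1, O(revoke_credential ⊃ ~lock_door), we obtain O(~lock_door).
From O(~lock_door) and premise 4, O(~lock_door ⊃ ~log_amendment), we obtain O(~log_amendment).
So O(~log_amendment) holds, i.e. log_amendment is forbidden. None of the other listed options is forbidden under the premises.

log_amendment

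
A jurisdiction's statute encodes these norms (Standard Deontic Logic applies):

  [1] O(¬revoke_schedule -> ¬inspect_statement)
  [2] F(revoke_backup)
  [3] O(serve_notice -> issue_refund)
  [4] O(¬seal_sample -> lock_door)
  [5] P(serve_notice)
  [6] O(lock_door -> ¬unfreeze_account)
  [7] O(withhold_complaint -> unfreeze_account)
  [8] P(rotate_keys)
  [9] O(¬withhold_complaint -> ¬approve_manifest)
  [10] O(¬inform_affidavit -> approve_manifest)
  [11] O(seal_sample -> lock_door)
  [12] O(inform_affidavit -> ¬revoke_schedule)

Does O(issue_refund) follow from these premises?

Premise 3 is O(serve_notice -> issue_refund), but O(serve_notice) is not derivable from the premises (the permission P(serve_notice) asserts only ¬O(¬serve_notice), not O(serve_notice)), so it does not yield O(issue_refund).
No other premise forces O(issue_refund). An ideal world satisfying every premise can still have issue_refund false, so O(issue_refund) is not derivable.

No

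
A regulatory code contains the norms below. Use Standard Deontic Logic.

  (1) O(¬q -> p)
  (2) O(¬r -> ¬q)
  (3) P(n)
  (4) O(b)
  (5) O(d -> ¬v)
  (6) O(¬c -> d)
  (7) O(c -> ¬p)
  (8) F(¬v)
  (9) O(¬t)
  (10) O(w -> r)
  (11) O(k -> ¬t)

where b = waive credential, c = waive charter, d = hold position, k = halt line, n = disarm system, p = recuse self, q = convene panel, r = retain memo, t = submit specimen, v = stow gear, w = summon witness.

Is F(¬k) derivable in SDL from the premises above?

No

Premise 11 is O(k -> ¬t); even if O(¬t) held, inferring O(k) would be affirming the consequent — invalid.
No other premise forces O(k). An ideal world satisfying every premise can still have ¬k true, so F(¬k) is not derivable.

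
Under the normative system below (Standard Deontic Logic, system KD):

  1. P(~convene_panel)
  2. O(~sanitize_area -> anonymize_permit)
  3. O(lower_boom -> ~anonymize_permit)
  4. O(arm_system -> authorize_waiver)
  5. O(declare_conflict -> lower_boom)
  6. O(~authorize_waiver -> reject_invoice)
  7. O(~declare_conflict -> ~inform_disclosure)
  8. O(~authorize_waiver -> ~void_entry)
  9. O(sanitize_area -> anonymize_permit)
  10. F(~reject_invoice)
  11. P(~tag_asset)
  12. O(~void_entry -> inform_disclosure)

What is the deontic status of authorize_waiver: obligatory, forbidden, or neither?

Obligatory

By case analysis on ~sanitize_area: premise 2 gives O(~sanitize_area -> anonymize_permit) and premise 9 gives O(sanitize_area -> anonymize_permit), so O(anonymize_permit) either way.
Premise 3, O(lower_boom -> ~anonymize_permit), contraposes to O(anonymize_permit -> ~lower_boom); with O(anonymize_permit) we get O(~lower_boom).
Premise 5, O(declare_conflict -> lower_boom), contraposes to O(~lower_boom -> ~declare_conflict); with O(~lower_boom) we get O(~declare_conflict).
With premise 7, O(~declare_conflict -> ~inform_disclosure), the K-axiom yields O(~inform_disclosure).
Premise 12, O(~void_entry -> inform_disclosure), contraposes to O(~inform_disclosure -> void_entry); with O(~inform_disclosure) we get O(void_entry).
Premise 8, O(~authorize_waiver -> ~void_entry), contraposes to O(void_entry -> authorize_waiver); with O(void_entry) we get O(authorize_waiver).
Premises 1, 4, 6, 10, 11 do not contribute to this derivation.
Hence authorize_waiver is obligatory.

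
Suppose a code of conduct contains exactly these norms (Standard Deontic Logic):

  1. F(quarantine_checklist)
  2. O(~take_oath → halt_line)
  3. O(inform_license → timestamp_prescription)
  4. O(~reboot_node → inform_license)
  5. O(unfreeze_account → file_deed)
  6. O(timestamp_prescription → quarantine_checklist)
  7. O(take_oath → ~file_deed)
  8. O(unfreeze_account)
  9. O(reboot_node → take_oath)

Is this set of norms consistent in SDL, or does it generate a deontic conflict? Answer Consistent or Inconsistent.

Inconsistent

Premise 1, F(quarantine_checklist), is equivalent to O(~quarantine_checklist).
Premise 6, O(timestamp_prescription → quarantine_checklist), contraposes to O(~quarantine_checklist → ~timestamp_prescription); with O(~quarantine_checklist) we get O(~timestamp_prescription).
Premise 3, O(inform_license → timestamp_prescription), contraposes to O(~timestamp_prescription → ~inform_license); with O(~timestamp_prescription) we get O(~inform_license).
The contrapositive of premise 4 (O(~reboot_node → inform_license)) is O(~inform_license → reboot_node), and O(~inform_license) is already established, so O(reboot_node).
With premise 9, O(reboot_node → take_oath), the K-axiom yields O(take_oath).
With premise 7, O(take_oath → ~file_deed), the K-axiom yields O(~file_deed).
Premise 5, O(unfreeze_account → file_deed), contraposes to O(~file_deed → ~unfreeze_account); with O(~file_deed) we get O(~unfreeze_account).
However, premise 8 gives O(unfreeze_account).
We now have both O(~unfreeze_account) and O(unfreeze_account) — unfreeze_account is simultaneously obligatory and forbidden, violating the D-axiom.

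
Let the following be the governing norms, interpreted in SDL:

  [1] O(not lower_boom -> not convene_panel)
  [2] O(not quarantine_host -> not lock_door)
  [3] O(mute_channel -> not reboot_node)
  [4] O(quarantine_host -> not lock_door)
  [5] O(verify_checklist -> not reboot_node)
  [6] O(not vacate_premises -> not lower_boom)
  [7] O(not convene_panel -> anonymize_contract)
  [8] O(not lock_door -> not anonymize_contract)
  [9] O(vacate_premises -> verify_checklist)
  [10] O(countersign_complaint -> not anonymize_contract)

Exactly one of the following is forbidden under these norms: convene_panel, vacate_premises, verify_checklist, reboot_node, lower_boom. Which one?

By case analysis on quarantine_host: premise 4 gives O(quarantine_host -> not lock_door) and premise 2 gives O(not quarantine_host -> not lock_door), so O(not lock_door) either way.
Premise 8 is O(not lock_door -> not anonymize_contract); since O(not lock_door), deontic closure gives O(not anonymize_contract).
Premise 7, O(not convene_panel -> anonymize_contract), contraposes to O(not anonymize_contract -> convene_panel); with O(not anonymize_contract) we get O(convene_panel).
Premise 1, O(not lower_boom -> not convene_panel), contraposes to O(convene_panel -> lower_boom); with O(convene_panel) we get O(lower_boom).
Premise 6 is O(not vacate_premises -> not lower_boom); contrapositively O(lower_boom -> vacate_premises). Since O(lower_boom) holds, K gives O(vacate_premises).
From O(vacate_premises) and premise 9, O(vacate_premises -> verify_checklist), we obtain O(verify_checklist).
Applying K to premise 5 (O(verify_checklist -> not reboot_node)) and O(verify_checklist) yields O(not reboot_node).
So O(not reboot_node) holds, i.e. reboot_node is forbidden. None of the other listed options is forbidden under the premises.

reboot_node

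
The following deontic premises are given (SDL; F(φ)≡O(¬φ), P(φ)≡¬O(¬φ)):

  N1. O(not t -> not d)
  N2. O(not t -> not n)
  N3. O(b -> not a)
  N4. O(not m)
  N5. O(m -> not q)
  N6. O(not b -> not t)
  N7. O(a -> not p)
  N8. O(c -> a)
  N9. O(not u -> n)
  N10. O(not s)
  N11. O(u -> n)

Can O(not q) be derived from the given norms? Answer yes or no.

No

Premise 5 is O(m -> not q), but O(m) is not derivable from the premises, so it does not yield O(not q).
No other premise forces O(not q). An ideal world satisfying every premise can still have not q false, so O(not q) is not derivable.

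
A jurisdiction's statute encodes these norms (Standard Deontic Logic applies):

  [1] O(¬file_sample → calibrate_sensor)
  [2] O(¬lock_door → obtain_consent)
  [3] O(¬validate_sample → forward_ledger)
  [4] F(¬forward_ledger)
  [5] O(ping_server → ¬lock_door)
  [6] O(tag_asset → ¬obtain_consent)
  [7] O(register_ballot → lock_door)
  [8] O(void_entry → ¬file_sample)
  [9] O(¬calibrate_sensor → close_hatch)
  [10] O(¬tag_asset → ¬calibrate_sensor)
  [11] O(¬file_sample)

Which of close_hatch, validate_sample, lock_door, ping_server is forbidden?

ping_server

Premise 11 gives O(¬file_sample).
From O(¬file_sample) and premise 1, O(¬file_sample → calibrate_sensor), we obtain O(calibrate_sensor).
Premise 10, O(¬tag_asset → ¬calibrate_sensor), contraposes to O(calibrate_sensor → tag_asset); with O(calibrate_sensor) we get O(tag_asset).
From O(tag_asset) and premise 6, O(tag_asset → ¬obtain_consent), we obtain O(¬obtain_consent).
The contrapositive of premise 2 (O(¬lock_door → obtain_consent)) is O(¬obtain_consent → lock_door), and O(¬obtain_consent) is already established, so O(lock_door).
The contrapositive of premise 5 (O(ping_server → ¬lock_door)) is O(lock_door → ¬ping_server), and O(lock_door) is already established, so O(¬ping_server).
So O(¬ping_server) holds, i.e. ping_server is forbidden. None of the other listed options is forbidden under the premises.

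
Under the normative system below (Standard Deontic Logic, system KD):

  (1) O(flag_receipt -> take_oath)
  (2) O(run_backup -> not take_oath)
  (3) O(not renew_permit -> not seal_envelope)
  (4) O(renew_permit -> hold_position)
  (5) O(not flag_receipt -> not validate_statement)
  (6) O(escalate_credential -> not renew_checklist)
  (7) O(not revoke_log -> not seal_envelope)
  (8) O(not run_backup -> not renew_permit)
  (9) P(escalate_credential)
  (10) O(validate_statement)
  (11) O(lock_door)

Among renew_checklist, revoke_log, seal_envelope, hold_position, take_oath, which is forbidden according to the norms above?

Premise 10 states O(validate_statement) outright.
The contrapositive of premise 5 (O(not flag_receipt -> not validate_statement)) is O(validate_statement -> flag_receipt), and O(validate_statement) is already established, so O(flag_receipt).
Applying K to premise 1 (O(flag_receipt -> take_oath)) and O(flag_receipt) yields O(take_oath).
Premise 2 is O(run_backup -> not take_oath); contrapositively O(take_oath -> not run_backup). Since O(take_oath) holds, K gives O(not run_backup).
With premise 8, O(not run_backup -> not renew_permit), the K-axiom yields O(not renew_permit).
With premise 3, O(not renew_permit -> not seal_envelope), the K-axiom yields O(not seal_envelope).
So O(not seal_envelope) holds, i.e. seal_envelope is forbidden. None of the other listed options is forbidden under the premises.

seal_envelope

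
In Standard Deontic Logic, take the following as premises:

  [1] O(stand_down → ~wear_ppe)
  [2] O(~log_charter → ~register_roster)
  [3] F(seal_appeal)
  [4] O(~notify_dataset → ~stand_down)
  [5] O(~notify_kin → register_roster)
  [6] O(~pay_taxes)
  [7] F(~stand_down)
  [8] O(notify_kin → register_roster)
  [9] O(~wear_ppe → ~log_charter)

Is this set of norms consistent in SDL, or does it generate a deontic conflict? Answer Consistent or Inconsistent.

Inconsistent

Premises 5 and 8 cover both cases: O(~notify_kin → register_roster) and O(notify_kin → register_roster). Since ~notify_kin ∨ notify_kin is a tautology, O(register_roster) follows.
Premise 2 is O(~log_charter → ~register_roster); contrapositively O(register_roster → log_charter). Since O(register_roster) holds, K gives O(log_charter).
Premise 9 is O(~wear_ppe → ~log_charter); contrapositively O(log_charter → wear_ppe). Since O(log_charter) holds, K gives O(wear_ppe).
Premise 1, O(stand_down → ~wear_ppe), contraposes to O(wear_ppe → ~stand_down); with O(wear_ppe) we get O(~stand_down).
However, F(~stand_down) at premise 7 amounts to O(stand_down).
We now have both O(~stand_down) and O(stand_down) — stand_down is simultaneously obligatory and forbidden, violating the D-axiom.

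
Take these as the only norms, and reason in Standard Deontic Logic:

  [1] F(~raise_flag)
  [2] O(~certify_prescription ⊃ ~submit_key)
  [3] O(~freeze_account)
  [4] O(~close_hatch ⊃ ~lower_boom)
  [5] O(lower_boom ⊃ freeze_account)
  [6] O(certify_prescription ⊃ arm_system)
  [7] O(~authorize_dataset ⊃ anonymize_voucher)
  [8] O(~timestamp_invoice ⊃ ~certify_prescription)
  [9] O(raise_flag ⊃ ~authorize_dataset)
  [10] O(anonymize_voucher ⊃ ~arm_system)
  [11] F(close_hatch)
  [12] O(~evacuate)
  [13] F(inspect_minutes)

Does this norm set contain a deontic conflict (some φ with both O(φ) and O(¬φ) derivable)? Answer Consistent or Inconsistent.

Premise 5 is O(lower_boom ⊃ freeze_account), but O(lower_boom) is not derivable from the premises, so it does not yield O(freeze_account).
So O(freeze_account) is not derivable, and the apparent clash with O(~freeze_account) does not arise.
A world satisfying every obligation exists (e.g. anonymize_voucher=true, arm_system=false, authorize_dataset=false, certify_prescription=false, close_hatch=false, evacuate=false, freeze_account=false, inspect_minutes=false, lower_boom=false, raise_flag=true, submit_key=false, timestamp_invoice=false); no atom is both obligatory and forbidden, so the set is consistent.

Consistent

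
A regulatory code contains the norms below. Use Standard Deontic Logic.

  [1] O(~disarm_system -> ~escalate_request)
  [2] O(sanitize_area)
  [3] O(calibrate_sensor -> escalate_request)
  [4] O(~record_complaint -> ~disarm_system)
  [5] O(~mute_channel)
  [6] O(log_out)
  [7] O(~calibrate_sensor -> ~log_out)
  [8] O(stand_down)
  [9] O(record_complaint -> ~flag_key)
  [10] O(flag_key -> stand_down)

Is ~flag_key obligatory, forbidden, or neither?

Obligatory

Premise 6 gives O(log_out).
Premise 7, O(~calibrate_sensor -> ~log_out), contraposes to O(log_out -> calibrate_sensor); with O(log_out) we get O(calibrate_sensor).
Applying K to premise 3 (O(calibrate_sensor -> escalate_request)) and O(calibrate_sensor) yields O(escalate_request).
The contrapositive of premise 1 (O(~disarm_system -> ~escalate_request)) is O(escalate_request -> disarm_system), and O(escalate_request) is already established, so O(disarm_system).
Premise 4, O(~record_complaint -> ~disarm_system), contraposes to O(disarm_system -> record_complaint); with O(disarm_system) we get O(record_complaint).
Premise 9 is O(record_complaint -> ~flag_key); since O(record_complaint), deontic closure gives O(~flag_key).
Premises 2, 5, 8, 10 do not contribute to this derivation.
Hence ~flag_key is obligatory.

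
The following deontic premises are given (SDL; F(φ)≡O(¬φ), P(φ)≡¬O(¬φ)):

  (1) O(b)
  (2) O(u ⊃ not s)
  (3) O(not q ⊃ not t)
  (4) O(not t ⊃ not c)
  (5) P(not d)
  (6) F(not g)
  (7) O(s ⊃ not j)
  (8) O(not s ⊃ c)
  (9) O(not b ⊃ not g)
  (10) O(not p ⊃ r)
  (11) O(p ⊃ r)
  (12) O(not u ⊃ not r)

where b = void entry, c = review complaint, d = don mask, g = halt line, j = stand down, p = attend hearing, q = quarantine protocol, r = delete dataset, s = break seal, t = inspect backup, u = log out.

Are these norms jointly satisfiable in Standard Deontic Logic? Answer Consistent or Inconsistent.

Premise 9 is O(not b ⊃ not g), but O(not b) is not derivable from the premises, so it does not yield O(not g).
So O(not g) is not derivable, and the apparent clash with O(g) does not arise.
A world satisfying every obligation exists (e.g. b=true, c=true, d=false, g=true, j=false, p=false, q=true, r=true, s=false, t=true, u=true); no atom is both obligatory and forbidden, so the set is consistent.

Consistent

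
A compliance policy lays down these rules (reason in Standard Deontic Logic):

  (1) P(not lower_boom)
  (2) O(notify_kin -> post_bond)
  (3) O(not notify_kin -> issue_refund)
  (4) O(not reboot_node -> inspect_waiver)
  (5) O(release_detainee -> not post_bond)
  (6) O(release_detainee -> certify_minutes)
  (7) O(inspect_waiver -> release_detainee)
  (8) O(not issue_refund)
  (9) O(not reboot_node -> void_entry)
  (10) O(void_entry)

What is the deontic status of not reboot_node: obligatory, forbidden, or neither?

Forbidden

Premise 8 gives O(not issue_refund).
The contrapositive of premise 3 (O(not notify_kin -> issue_refund)) is O(not issue_refund -> notify_kin), and O(not issue_refund) is already established, so O(notify_kin).
Premise 2 is O(notify_kin -> post_bond); since O(notify_kin), deontic closure gives O(post_bond).
Premise 5, O(release_detainee -> not post_bond), contraposes to O(post_bond -> not release_detainee); with O(post_bond) we get O(not release_detainee).
Premise 7, O(inspect_waiver -> release_detainee), contraposes to O(not release_detainee -> not inspect_waiver); with O(not release_detainee) we get O(not inspect_waiver).
The contrapositive of premise 4 (O(not reboot_node -> inspect_waiver)) is O(not inspect_waiver -> reboot_node), and O(not inspect_waiver) is already established, so O(reboot_node).
Premises 1, 6, 9, 10 do not contribute to this derivation.
Thus O(reboot_node), which is F(not reboot_node): not reboot_node is forbidden.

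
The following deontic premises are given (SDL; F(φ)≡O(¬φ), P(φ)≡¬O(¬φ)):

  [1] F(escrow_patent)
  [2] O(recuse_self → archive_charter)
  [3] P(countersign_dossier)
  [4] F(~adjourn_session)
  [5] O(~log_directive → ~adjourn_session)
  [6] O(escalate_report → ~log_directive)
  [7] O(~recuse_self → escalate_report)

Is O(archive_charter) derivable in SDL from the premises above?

Premise 4 is F(~adjourn_session), i.e. O(adjourn_session).
Premise 5, O(~log_directive → ~adjourn_session), contraposes to O(adjourn_session → log_directive); with O(adjourn_session) we get O(log_directive).
The contrapositive of premise 6 (O(escalate_report → ~log_directive)) is O(log_directive → ~escalate_report), and O(log_directive) is already established, so O(~escalate_report).
Premise 7, O(~recuse_self → escalate_report), contraposes to O(~escalate_report → recuse_self); with O(~escalate_report) we get O(recuse_self).
From O(recuse_self) and premise 2, O(recuse_self → archive_charter), we obtain O(archive_charter).
Premises 1, 3 do not contribute to this derivation.
So O(archive_charter) follows.

Yes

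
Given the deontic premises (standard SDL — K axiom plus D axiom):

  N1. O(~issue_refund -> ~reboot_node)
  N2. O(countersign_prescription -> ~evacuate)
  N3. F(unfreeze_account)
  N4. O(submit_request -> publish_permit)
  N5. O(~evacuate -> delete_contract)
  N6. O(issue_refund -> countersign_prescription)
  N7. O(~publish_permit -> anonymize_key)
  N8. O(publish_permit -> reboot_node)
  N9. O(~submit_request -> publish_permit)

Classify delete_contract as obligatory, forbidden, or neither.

Premises 4 and 9 are O(submit_request -> publish_permit) and O(~submit_request -> publish_permit); every ideal world satisfies submit_request or ~submit_request, so in either case publish_permit holds — hence O(publish_permit).
From O(publish_permit) and premise 8, O(publish_permit -> reboot_node), we obtain O(reboot_node).
Premise 1, O(~issue_refund -> ~reboot_node), contraposes to O(reboot_node -> issue_refund); with O(reboot_node) we get O(issue_refund).
Applying K to premise 6 (O(issue_refund -> countersign_prescription)) and O(issue_refund) yields O(countersign_prescription).
From O(countersign_prescription) and premise 2, O(countersign_prescription -> ~evacuate), we obtain O(~evacuate).
Premise 5 is O(~evacuate -> delete_contract); since O(~evacuate), deontic closure gives O(delete_contract).
Premises 3, 7 do not contribute to this derivation.
Hence delete_contract is obligatory.

Obligatory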